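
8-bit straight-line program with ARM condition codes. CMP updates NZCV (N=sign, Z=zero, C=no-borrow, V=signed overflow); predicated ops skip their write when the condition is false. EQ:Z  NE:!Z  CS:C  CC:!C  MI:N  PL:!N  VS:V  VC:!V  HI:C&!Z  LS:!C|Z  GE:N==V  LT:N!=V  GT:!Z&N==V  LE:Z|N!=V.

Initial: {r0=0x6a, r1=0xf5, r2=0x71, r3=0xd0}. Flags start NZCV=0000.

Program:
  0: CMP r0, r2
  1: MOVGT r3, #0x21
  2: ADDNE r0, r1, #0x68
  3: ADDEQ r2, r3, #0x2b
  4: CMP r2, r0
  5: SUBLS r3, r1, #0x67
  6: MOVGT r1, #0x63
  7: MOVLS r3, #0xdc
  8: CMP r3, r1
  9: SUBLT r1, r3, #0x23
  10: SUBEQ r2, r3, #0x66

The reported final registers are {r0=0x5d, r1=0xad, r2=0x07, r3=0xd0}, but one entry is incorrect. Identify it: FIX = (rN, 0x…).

0: ✓ CMP  NZCV=1000
1: · MOVGT
2: ✓ ADDNE  r0←0x5d
3: · ADDEQ
4: ✓ CMP  NZCV=0010
5: · SUBLS
6: ✓ MOVGT  r1←0x63
7: · MOVLS
8: ✓ CMP  NZCV=0011
9: ✓ SUBLT  r1←0xad
10: · SUBEQ

FIX = (r2, 0x71)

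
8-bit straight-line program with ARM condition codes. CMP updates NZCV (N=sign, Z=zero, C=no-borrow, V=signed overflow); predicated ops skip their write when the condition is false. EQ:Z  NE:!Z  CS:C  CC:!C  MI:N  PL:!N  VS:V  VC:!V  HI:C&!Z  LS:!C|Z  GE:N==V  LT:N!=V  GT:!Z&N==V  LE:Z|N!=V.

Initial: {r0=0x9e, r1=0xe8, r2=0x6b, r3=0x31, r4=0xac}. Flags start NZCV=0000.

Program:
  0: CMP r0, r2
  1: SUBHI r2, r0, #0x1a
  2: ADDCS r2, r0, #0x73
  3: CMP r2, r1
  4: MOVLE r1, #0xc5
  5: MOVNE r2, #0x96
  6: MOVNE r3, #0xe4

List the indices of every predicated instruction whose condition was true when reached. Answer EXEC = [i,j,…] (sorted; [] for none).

EXEC = [1,2,5,6]

0: ✓ CMP  NZCV=0011
1: ✓ SUBHI  r2←0x84
2: ✓ ADDCS  r2←0x11
3: ✓ CMP  NZCV=0000
4: · MOVLE
5: ✓ MOVNE  r2←0x96
6: ✓ MOVNE  r3←0xe4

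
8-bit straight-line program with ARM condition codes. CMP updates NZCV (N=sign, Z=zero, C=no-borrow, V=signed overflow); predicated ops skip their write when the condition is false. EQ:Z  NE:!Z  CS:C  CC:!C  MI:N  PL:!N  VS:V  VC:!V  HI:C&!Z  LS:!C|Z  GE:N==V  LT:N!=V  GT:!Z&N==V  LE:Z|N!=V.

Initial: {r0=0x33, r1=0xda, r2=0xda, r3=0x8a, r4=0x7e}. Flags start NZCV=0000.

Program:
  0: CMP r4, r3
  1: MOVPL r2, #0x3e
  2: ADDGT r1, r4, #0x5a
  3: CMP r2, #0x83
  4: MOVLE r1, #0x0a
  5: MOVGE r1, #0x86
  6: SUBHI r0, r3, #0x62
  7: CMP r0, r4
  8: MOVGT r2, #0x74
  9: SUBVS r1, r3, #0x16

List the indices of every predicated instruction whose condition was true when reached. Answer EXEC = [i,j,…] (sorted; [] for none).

EXEC = [2,5,6]

[0] flags=1001 → (cmp)
[1] flags=1001 PL?F → skip
[2] flags=1001 GT?T → r1=0xd8
[3] flags=0010 → (cmp)
[4] flags=0010 LE?F → skip
[5] flags=0010 GE?T → r1=0x86
[6] flags=0010 HI?T → r0=0x28
[7] flags=1000 → (cmp)
[8] flags=1000 GT?F → skip
[9] flags=1000 VS?F → skip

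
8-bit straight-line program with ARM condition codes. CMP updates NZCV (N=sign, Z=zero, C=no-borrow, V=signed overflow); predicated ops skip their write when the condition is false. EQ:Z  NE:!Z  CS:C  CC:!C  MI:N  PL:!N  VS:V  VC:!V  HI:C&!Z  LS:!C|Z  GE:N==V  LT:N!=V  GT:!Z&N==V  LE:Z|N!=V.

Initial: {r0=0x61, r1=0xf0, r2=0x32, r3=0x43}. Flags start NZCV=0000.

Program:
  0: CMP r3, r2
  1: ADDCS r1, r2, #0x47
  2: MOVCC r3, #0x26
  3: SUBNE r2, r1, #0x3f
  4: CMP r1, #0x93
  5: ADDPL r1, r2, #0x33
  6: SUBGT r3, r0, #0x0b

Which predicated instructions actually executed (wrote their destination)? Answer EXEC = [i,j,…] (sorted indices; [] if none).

[0] flags=0010 → (cmp)
[1] flags=0010 CS?T → r1=0x79
[2] flags=0010 CC?F → skip
[3] flags=0010 NE?T → r2=0x3a
[4] flags=1001 → (cmp)
[5] flags=1001 PL?F → skip
[6] flags=1001 GT?T → r3=0x56

EXEC = [1,3,6]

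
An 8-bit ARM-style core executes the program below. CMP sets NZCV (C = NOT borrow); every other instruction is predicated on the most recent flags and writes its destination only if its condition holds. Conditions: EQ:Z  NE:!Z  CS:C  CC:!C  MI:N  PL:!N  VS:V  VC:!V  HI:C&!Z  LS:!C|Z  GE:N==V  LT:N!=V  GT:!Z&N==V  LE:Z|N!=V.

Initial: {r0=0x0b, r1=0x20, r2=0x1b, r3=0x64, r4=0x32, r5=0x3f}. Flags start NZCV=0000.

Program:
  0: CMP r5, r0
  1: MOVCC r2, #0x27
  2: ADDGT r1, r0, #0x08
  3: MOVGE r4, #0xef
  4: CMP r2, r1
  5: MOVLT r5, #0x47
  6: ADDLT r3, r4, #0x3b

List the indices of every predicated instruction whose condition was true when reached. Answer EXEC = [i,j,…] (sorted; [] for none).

0: ✓ CMP  NZCV=0010
1: · MOVCC
2: ✓ ADDGT  r1←0x13
3: ✓ MOVGE  r4←0xef
4: ✓ CMP  NZCV=0010
5: · MOVLT
6: · ADDLT

EXEC = [2,3]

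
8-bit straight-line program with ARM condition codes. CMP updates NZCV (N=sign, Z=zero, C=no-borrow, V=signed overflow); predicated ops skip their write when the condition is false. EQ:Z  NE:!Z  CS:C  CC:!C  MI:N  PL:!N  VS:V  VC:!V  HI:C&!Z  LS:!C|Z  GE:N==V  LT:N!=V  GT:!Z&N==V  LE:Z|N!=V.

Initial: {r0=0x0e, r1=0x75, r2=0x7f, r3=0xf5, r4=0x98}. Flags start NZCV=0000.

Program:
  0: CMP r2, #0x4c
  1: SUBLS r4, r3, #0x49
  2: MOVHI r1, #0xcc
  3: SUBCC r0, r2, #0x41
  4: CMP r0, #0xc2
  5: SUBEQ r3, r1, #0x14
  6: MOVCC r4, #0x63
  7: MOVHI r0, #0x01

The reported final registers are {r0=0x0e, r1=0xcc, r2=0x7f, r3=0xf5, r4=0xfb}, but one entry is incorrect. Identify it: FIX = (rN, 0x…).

0: ✓ CMP  NZCV=0010
1: · SUBLS
2: ✓ MOVHI  r1←0xcc
3: · SUBCC
4: ✓ CMP  NZCV=0000
5: · SUBEQ
6: ✓ MOVCC  r4←0x63
7: · MOVHI

FIX = (r4, 0x63)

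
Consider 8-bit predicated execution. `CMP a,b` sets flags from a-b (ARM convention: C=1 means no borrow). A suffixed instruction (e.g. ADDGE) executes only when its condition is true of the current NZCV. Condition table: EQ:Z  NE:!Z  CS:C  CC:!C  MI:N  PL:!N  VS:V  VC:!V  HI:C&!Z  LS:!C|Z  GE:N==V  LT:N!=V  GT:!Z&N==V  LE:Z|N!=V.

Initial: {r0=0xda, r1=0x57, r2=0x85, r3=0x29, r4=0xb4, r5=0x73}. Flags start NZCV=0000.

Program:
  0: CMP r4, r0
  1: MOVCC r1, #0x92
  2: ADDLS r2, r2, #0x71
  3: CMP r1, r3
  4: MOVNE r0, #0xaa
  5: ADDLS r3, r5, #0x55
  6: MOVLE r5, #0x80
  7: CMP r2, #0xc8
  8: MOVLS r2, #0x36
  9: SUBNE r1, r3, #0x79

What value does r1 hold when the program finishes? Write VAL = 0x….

VAL = 0xb0

[0] flags=1000 → (cmp)
[1] flags=1000 CC?T → r1=0x92
[2] flags=1000 LS?T → r2=0xf6
[3] flags=0011 → (cmp)
[4] flags=0011 NE?T → r0=0xaa
[5] flags=0011 LS?F → skip
[6] flags=0011 LE?T → r5=0x80
[7] flags=0010 → (cmp)
[8] flags=0010 LS?F → skip
[9] flags=0010 NE?T → r1=0xb0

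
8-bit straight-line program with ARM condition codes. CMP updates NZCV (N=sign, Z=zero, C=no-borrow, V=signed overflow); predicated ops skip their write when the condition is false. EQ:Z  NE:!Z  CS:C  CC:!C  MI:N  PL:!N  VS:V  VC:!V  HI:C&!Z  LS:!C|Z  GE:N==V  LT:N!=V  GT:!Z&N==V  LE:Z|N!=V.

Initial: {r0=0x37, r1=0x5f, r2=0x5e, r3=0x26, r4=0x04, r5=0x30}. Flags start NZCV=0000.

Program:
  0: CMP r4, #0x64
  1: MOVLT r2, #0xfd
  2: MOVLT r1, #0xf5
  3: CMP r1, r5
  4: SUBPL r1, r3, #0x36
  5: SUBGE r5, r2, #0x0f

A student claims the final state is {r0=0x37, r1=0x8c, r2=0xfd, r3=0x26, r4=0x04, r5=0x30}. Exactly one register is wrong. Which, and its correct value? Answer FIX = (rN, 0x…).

[0] flags=1000 → (cmp)
[1] flags=1000 LT?T → r2=0xfd
[2] flags=1000 LT?T → r1=0xf5
[3] flags=1010 → (cmp)
[4] flags=1010 PL?F → skip
[5] flags=1010 GE?F → skip

FIX = (r1, 0xf5)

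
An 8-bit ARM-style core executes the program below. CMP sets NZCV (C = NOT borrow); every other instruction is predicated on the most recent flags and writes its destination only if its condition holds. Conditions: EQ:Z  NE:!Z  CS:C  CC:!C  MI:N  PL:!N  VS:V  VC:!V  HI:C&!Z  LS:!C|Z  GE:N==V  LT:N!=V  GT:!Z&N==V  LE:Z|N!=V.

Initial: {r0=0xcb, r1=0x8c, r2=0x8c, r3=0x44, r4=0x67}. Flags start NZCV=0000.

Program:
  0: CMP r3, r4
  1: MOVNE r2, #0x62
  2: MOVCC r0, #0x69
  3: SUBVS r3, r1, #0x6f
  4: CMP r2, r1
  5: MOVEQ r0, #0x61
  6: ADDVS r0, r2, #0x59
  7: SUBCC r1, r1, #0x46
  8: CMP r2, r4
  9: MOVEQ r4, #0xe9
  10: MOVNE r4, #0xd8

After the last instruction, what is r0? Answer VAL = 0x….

VAL = 0xbb

[0] flags=1000 → (cmp)
[1] flags=1000 NE?T → r2=0x62
[2] flags=1000 CC?T → r0=0x69
[3] flags=1000 VS?F → skip
[4] flags=1001 → (cmp)
[5] flags=1001 EQ?F → skip
[6] flags=1001 VS?T → r0=0xbb
[7] flags=1001 CC?T → r1=0x46
[8] flags=1000 → (cmp)
[9] flags=1000 EQ?F → skip
[10] flags=1000 NE?T → r4=0xd8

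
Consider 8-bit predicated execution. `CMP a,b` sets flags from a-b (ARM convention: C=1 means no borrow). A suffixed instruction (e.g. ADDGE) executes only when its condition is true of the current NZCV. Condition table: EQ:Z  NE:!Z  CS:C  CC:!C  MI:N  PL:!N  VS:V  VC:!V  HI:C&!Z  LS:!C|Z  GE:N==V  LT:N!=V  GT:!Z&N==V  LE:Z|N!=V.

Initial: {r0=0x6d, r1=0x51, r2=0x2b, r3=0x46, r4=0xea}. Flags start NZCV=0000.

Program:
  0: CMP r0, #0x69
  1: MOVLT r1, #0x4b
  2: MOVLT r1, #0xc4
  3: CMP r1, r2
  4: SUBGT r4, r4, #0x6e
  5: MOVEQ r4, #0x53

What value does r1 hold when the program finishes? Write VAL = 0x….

0: ✓ CMP  NZCV=0010
1: · MOVLT
2: · MOVLT
3: ✓ CMP  NZCV=0010
4: ✓ SUBGT  r4←0x7c
5: · MOVEQ

VAL = 0x51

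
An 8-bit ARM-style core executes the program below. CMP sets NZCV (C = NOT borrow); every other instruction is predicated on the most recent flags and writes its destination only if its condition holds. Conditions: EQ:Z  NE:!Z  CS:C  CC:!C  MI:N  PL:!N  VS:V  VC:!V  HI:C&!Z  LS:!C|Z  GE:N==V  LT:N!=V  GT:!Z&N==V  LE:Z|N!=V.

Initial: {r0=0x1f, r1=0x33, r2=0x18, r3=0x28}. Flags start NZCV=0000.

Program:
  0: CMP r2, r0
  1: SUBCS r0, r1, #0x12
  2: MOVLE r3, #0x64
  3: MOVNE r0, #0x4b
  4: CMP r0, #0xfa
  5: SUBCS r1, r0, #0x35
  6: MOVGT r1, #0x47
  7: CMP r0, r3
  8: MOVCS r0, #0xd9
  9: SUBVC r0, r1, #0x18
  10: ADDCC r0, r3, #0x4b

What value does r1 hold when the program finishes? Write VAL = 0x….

VAL = 0x47

0: ✓ CMP  NZCV=1000
1: · SUBCS
2: ✓ MOVLE  r3←0x64
3: ✓ MOVNE  r0←0x4b
4: ✓ CMP  NZCV=0000
5: · SUBCS
6: ✓ MOVGT  r1←0x47
7: ✓ CMP  NZCV=1000
8: · MOVCS
9: ✓ SUBVC  r0←0x2f
10: ✓ ADDCC  r0←0xaf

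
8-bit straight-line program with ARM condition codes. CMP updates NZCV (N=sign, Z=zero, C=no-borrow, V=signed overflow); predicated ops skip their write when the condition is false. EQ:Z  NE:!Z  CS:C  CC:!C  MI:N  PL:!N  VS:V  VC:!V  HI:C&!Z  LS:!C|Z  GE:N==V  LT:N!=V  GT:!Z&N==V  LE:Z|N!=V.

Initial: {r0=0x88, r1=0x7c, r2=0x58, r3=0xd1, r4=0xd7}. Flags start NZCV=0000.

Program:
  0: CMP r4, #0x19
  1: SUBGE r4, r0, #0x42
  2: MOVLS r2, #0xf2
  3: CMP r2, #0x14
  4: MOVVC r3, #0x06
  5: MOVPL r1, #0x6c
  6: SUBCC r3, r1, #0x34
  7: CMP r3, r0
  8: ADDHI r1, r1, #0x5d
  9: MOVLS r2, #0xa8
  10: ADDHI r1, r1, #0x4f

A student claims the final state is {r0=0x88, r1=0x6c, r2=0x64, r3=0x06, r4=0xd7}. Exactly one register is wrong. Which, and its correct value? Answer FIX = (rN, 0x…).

0: ✓ CMP  NZCV=1010
1: · SUBGE
2: · MOVLS
3: ✓ CMP  NZCV=0010
4: ✓ MOVVC  r3←0x06
5: ✓ MOVPL  r1←0x6c
6: · SUBCC
7: ✓ CMP  NZCV=0000
8: · ADDHI
9: ✓ MOVLS  r2←0xa8
10: · ADDHI

FIX = (r2, 0xa8)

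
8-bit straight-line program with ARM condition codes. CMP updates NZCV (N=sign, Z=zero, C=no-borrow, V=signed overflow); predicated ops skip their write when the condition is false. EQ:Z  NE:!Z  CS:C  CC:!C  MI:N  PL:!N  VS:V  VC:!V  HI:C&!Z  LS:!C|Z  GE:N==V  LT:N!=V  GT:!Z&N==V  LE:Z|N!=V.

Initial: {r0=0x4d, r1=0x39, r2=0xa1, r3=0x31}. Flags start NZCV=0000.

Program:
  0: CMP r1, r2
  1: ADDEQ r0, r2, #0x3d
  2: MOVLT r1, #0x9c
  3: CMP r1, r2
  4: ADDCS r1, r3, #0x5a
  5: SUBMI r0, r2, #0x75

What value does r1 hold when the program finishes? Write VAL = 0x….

0: ✓ CMP  NZCV=1001
1: · ADDEQ
2: · MOVLT
3: ✓ CMP  NZCV=1001
4: · ADDCS
5: ✓ SUBMI  r0←0x2c

VAL = 0x39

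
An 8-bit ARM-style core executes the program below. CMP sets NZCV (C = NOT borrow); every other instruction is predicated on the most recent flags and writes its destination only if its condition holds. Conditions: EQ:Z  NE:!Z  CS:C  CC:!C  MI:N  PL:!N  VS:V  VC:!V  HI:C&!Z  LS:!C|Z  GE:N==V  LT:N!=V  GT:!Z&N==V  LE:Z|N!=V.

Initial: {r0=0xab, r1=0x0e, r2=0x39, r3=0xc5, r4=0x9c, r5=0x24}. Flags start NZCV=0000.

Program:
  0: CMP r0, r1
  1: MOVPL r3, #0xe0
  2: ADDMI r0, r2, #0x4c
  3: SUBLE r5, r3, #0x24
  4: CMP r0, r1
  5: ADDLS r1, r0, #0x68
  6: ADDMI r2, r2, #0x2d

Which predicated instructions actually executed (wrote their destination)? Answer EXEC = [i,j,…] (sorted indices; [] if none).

EXEC = [2,3]

[0] flags=1010 → (cmp)
[1] flags=1010 PL?F → skip
[2] flags=1010 MI?T → r0=0x85
[3] flags=1010 LE?T → r5=0xa1
[4] flags=0011 → (cmp)
[5] flags=0011 LS?F → skip
[6] flags=0011 MI?F → skip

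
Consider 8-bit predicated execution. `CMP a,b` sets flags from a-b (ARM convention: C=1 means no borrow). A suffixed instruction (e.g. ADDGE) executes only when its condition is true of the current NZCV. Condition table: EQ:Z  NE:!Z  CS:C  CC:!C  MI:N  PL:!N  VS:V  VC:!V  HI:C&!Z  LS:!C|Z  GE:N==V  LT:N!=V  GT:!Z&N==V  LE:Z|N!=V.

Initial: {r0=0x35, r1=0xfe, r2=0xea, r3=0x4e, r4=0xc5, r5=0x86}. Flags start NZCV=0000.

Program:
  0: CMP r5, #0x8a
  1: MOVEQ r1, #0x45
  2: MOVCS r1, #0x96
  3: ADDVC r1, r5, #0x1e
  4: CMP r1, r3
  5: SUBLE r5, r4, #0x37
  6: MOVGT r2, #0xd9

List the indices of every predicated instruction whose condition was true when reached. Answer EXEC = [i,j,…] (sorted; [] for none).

EXEC = [3,5]

[0] flags=1000 → (cmp)
[1] flags=1000 EQ?F → skip
[2] flags=1000 CS?F → skip
[3] flags=1000 VC?T → r1=0xa4
[4] flags=0011 → (cmp)
[5] flags=0011 LE?T → r5=0x8e
[6] flags=0011 GT?F → skip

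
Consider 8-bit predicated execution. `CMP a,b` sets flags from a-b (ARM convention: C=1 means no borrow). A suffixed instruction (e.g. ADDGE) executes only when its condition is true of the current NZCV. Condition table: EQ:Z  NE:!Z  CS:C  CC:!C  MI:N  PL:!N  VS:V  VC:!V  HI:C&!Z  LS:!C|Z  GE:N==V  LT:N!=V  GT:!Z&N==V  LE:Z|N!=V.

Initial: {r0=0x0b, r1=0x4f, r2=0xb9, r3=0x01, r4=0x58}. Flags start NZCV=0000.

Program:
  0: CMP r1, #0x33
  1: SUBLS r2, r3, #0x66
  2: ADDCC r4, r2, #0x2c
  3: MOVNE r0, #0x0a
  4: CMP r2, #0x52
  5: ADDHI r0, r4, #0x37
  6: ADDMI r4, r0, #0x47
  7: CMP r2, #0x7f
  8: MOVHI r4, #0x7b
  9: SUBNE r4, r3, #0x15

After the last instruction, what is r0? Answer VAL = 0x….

VAL = 0x8f

0: ✓ CMP  NZCV=0010
1: · SUBLS
2: · ADDCC
3: ✓ MOVNE  r0←0x0a
4: ✓ CMP  NZCV=0011
5: ✓ ADDHI  r0←0x8f
6: · ADDMI
7: ✓ CMP  NZCV=0011
8: ✓ MOVHI  r4←0x7b
9: ✓ SUBNE  r4←0xec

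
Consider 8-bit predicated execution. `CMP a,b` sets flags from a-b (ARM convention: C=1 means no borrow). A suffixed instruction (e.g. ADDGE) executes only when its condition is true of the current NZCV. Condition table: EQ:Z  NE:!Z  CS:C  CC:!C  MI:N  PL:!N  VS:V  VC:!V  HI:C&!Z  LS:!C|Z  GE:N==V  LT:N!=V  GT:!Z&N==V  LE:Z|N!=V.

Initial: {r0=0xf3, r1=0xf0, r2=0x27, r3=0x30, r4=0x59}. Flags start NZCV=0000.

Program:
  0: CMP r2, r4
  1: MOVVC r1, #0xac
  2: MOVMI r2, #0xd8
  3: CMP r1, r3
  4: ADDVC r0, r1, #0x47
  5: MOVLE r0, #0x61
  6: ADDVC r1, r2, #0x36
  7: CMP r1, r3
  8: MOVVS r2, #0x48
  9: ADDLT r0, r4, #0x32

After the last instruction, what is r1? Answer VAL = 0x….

0: ✓ CMP  NZCV=1000
1: ✓ MOVVC  r1←0xac
2: ✓ MOVMI  r2←0xd8
3: ✓ CMP  NZCV=0011
4: · ADDVC
5: ✓ MOVLE  r0←0x61
6: · ADDVC
7: ✓ CMP  NZCV=0011
8: ✓ MOVVS  r2←0x48
9: ✓ ADDLT  r0←0x8b

VAL = 0xac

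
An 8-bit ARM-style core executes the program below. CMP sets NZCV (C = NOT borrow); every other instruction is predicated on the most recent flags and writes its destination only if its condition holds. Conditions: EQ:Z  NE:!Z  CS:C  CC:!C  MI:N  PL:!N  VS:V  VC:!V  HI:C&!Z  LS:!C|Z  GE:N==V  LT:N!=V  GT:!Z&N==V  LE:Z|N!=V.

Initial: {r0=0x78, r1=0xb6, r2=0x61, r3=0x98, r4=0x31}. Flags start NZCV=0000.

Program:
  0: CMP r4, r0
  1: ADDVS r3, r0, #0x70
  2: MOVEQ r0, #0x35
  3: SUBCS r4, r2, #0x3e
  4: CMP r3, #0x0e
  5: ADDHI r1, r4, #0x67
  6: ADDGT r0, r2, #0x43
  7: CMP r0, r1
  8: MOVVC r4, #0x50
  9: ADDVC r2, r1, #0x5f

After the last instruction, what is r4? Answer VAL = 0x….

[0] flags=1000 → (cmp)
[1] flags=1000 VS?F → skip
[2] flags=1000 EQ?F → skip
[3] flags=1000 CS?F → skip
[4] flags=1010 → (cmp)
[5] flags=1010 HI?T → r1=0x98
[6] flags=1010 GT?F → skip
[7] flags=1001 → (cmp)
[8] flags=1001 VC?F → skip
[9] flags=1001 VC?F → skip

VAL = 0x31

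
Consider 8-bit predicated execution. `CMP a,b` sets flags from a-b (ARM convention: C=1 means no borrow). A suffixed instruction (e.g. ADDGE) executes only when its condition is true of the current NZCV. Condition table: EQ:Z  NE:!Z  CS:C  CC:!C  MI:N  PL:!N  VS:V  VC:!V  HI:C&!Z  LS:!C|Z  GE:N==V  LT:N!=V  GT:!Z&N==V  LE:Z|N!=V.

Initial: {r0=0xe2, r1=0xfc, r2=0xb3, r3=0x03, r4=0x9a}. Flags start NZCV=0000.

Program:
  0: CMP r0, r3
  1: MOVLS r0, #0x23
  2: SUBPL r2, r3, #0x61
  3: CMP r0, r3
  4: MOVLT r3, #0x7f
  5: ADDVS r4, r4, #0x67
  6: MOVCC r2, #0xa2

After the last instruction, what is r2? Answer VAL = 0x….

[0] flags=1010 → (cmp)
[1] flags=1010 LS?F → skip
[2] flags=1010 PL?F → skip
[3] flags=1010 → (cmp)
[4] flags=1010 LT?T → r3=0x7f
[5] flags=1010 VS?F → skip
[6] flags=1010 CC?F → skip

VAL = 0xb3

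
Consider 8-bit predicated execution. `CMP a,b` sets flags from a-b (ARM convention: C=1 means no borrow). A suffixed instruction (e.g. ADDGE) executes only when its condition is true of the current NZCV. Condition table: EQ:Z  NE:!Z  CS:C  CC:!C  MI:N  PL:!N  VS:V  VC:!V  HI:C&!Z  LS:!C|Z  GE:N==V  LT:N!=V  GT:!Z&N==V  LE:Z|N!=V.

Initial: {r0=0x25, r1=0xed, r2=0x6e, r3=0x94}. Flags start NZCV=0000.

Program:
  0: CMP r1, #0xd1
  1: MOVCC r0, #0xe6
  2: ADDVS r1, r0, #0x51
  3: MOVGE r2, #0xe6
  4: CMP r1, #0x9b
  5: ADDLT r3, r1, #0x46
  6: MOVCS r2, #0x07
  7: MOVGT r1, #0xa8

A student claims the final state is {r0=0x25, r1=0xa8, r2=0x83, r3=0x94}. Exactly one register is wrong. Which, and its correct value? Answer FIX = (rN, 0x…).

FIX = (r2, 0x07)

0: ✓ CMP  NZCV=0010
1: · MOVCC
2: · ADDVS
3: ✓ MOVGE  r2←0xe6
4: ✓ CMP  NZCV=0010
5: · ADDLT
6: ✓ MOVCS  r2←0x07
7: ✓ MOVGT  r1←0xa8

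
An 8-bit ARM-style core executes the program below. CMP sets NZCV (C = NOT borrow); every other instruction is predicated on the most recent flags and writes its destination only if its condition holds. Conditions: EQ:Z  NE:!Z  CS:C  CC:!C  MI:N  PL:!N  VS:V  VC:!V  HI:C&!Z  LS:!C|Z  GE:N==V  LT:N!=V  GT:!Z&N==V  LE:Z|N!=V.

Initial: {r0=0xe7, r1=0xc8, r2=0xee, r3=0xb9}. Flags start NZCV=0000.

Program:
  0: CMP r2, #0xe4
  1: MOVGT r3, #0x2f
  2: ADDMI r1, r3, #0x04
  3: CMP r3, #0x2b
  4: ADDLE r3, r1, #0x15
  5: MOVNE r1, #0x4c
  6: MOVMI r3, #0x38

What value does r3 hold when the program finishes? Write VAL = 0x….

[0] flags=0010 → (cmp)
[1] flags=0010 GT?T → r3=0x2f
[2] flags=0010 MI?F → skip
[3] flags=0010 → (cmp)
[4] flags=0010 LE?F → skip
[5] flags=0010 NE?T → r1=0x4c
[6] flags=0010 MI?F → skip

VAL = 0x2f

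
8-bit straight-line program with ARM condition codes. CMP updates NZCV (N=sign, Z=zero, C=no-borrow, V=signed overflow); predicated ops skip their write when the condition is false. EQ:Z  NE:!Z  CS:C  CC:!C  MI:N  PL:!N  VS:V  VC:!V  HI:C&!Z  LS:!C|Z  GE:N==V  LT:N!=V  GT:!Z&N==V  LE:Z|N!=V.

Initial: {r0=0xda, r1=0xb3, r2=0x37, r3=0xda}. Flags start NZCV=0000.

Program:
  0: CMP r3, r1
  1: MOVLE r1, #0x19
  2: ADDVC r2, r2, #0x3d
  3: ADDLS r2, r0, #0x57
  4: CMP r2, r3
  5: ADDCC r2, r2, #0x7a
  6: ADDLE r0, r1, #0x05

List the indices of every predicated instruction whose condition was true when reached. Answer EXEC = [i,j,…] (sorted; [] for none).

0: ✓ CMP  NZCV=0010
1: · MOVLE
2: ✓ ADDVC  r2←0x74
3: · ADDLS
4: ✓ CMP  NZCV=1001
5: ✓ ADDCC  r2←0xee
6: · ADDLE

EXEC = [2,5]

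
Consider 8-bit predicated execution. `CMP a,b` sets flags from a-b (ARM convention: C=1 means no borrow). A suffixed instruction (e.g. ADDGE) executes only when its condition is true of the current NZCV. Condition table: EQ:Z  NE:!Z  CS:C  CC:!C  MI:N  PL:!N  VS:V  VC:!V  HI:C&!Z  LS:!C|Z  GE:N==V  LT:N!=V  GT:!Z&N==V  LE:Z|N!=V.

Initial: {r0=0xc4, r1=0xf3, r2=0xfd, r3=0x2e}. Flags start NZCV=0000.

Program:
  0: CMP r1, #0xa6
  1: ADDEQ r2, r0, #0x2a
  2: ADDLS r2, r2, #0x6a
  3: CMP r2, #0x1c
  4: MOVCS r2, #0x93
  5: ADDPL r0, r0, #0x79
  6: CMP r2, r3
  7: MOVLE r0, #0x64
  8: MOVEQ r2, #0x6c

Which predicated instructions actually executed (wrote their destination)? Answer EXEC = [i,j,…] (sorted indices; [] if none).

[0] flags=0010 → (cmp)
[1] flags=0010 EQ?F → skip
[2] flags=0010 LS?F → skip
[3] flags=1010 → (cmp)
[4] flags=1010 CS?T → r2=0x93
[5] flags=1010 PL?F → skip
[6] flags=0011 → (cmp)
[7] flags=0011 LE?T → r0=0x64
[8] flags=0011 EQ?F → skip

EXEC = [4,7]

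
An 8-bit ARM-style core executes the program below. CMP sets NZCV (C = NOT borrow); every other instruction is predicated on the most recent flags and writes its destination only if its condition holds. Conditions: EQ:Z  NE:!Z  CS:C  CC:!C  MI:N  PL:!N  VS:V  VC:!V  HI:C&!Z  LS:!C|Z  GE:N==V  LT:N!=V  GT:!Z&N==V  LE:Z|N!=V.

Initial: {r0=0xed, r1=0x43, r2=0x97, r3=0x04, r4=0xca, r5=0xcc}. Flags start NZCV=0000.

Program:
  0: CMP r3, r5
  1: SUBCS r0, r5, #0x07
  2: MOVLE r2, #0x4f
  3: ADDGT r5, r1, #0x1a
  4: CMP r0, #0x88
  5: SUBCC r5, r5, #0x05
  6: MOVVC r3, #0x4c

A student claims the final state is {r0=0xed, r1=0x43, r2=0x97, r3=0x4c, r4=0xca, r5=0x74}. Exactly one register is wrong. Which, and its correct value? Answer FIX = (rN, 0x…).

FIX = (r5, 0x5d)

0: ✓ CMP  NZCV=0000
1: · SUBCS
2: · MOVLE
3: ✓ ADDGT  r5←0x5d
4: ✓ CMP  NZCV=0010
5: · SUBCC
6: ✓ MOVVC  r3←0x4c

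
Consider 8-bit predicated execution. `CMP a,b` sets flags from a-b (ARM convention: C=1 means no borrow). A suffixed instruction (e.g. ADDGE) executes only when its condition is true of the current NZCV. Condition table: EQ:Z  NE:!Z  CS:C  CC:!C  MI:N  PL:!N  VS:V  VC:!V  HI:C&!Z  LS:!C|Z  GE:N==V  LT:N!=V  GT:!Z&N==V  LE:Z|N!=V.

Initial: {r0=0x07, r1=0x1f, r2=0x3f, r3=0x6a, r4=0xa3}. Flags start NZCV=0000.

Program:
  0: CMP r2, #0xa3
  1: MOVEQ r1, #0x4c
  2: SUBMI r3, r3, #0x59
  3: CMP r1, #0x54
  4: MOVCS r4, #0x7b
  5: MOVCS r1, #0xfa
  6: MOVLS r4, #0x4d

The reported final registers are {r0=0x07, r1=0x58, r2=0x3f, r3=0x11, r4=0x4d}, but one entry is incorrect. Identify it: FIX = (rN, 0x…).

0: ✓ CMP  NZCV=1001
1: · MOVEQ
2: ✓ SUBMI  r3←0x11
3: ✓ CMP  NZCV=1000
4: · MOVCS
5: · MOVCS
6: ✓ MOVLS  r4←0x4d

FIX = (r1, 0x1f)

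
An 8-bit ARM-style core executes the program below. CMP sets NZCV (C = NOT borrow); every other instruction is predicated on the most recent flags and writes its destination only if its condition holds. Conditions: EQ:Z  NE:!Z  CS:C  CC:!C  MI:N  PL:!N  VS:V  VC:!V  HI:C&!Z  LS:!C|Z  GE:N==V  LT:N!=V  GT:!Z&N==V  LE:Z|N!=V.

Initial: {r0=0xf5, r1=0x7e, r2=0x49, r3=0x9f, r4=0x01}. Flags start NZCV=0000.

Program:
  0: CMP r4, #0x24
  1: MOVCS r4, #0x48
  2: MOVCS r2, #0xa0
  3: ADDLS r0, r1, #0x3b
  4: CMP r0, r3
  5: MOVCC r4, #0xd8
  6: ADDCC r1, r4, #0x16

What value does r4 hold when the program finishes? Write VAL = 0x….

VAL = 0x01

[0] flags=1000 → (cmp)
[1] flags=1000 CS?F → skip
[2] flags=1000 CS?F → skip
[3] flags=1000 LS?T → r0=0xb9
[4] flags=0010 → (cmp)
[5] flags=0010 CC?F → skip
[6] flags=0010 CC?F → skip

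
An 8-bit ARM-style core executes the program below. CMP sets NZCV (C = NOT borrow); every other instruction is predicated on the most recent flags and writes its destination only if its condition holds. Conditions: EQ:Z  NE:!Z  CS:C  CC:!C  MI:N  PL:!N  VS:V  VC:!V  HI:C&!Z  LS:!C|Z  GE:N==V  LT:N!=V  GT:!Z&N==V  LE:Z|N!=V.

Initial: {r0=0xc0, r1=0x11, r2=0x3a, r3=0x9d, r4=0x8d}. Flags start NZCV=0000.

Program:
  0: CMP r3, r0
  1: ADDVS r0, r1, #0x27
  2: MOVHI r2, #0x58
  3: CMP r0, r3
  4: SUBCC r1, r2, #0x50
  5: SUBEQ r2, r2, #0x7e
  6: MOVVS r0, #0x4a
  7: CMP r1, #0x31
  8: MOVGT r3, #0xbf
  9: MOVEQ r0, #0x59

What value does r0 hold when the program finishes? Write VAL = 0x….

VAL = 0xc0

[0] flags=1000 → (cmp)
[1] flags=1000 VS?F → skip
[2] flags=1000 HI?F → skip
[3] flags=0010 → (cmp)
[4] flags=0010 CC?F → skip
[5] flags=0010 EQ?F → skip
[6] flags=0010 VS?F → skip
[7] flags=1000 → (cmp)
[8] flags=1000 GT?F → skip
[9] flags=1000 EQ?F → skip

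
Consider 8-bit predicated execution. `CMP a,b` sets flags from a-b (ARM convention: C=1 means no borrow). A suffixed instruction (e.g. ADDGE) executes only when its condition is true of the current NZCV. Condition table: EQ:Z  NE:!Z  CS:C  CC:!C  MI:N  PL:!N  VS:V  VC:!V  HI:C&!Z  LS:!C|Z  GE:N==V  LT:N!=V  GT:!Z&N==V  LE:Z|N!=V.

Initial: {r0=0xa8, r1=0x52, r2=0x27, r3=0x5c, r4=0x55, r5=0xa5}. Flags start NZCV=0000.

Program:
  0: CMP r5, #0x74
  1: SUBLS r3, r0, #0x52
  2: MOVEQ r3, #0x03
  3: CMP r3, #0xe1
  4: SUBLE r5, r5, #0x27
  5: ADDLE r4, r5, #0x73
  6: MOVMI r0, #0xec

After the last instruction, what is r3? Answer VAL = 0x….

[0] flags=0011 → (cmp)
[1] flags=0011 LS?F → skip
[2] flags=0011 EQ?F → skip
[3] flags=0000 → (cmp)
[4] flags=0000 LE?F → skip
[5] flags=0000 LE?F → skip
[6] flags=0000 MI?F → skip

VAL = 0x5c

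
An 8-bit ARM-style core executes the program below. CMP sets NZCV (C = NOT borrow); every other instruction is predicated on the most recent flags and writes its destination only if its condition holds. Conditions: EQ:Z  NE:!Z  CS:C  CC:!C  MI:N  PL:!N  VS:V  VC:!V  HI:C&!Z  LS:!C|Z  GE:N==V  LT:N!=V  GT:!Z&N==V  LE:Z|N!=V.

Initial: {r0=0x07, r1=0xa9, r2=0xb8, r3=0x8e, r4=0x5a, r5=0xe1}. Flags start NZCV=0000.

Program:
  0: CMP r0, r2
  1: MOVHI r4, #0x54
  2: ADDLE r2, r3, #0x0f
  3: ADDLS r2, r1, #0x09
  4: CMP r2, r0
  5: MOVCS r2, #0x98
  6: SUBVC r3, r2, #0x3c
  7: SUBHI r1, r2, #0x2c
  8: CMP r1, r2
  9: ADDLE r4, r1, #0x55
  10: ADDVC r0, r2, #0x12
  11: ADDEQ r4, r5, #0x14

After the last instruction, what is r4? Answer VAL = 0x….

0: ✓ CMP  NZCV=0000
1: · MOVHI
2: · ADDLE
3: ✓ ADDLS  r2←0xb2
4: ✓ CMP  NZCV=1010
5: ✓ MOVCS  r2←0x98
6: ✓ SUBVC  r3←0x5c
7: ✓ SUBHI  r1←0x6c
8: ✓ CMP  NZCV=1001
9: · ADDLE
10: · ADDVC
11: · ADDEQ

VAL = 0x5a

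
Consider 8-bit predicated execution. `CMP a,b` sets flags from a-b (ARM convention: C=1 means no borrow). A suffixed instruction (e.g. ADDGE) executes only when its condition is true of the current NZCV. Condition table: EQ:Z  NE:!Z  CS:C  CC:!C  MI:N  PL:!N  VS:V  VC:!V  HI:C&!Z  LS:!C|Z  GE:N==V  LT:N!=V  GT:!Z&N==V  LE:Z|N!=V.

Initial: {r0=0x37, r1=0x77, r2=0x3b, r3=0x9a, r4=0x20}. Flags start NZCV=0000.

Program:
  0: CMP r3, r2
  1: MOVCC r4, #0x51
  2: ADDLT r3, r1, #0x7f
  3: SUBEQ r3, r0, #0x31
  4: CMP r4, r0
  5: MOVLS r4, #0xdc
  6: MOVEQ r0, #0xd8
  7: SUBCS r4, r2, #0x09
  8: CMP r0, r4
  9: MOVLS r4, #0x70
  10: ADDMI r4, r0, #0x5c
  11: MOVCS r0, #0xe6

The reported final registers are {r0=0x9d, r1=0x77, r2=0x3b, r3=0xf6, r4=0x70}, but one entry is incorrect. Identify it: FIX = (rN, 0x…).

FIX = (r0, 0x37)

0: ✓ CMP  NZCV=0011
1: · MOVCC
2: ✓ ADDLT  r3←0xf6
3: · SUBEQ
4: ✓ CMP  NZCV=1000
5: ✓ MOVLS  r4←0xdc
6: · MOVEQ
7: · SUBCS
8: ✓ CMP  NZCV=0000
9: ✓ MOVLS  r4←0x70
10: · ADDMI
11: · MOVCS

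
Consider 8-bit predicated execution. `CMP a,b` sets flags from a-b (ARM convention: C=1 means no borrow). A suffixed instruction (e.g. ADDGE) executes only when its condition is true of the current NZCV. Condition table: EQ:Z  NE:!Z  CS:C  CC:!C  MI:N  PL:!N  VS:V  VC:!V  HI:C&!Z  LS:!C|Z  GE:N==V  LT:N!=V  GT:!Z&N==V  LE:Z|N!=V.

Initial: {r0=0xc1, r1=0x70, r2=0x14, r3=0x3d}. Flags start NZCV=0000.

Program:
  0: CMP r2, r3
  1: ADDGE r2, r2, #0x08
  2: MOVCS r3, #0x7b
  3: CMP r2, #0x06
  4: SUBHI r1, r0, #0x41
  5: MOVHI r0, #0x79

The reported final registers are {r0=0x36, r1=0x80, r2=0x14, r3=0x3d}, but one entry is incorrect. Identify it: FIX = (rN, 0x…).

0: ✓ CMP  NZCV=1000
1: · ADDGE
2: · MOVCS
3: ✓ CMP  NZCV=0010
4: ✓ SUBHI  r1←0x80
5: ✓ MOVHI  r0←0x79

FIX = (r0, 0x79)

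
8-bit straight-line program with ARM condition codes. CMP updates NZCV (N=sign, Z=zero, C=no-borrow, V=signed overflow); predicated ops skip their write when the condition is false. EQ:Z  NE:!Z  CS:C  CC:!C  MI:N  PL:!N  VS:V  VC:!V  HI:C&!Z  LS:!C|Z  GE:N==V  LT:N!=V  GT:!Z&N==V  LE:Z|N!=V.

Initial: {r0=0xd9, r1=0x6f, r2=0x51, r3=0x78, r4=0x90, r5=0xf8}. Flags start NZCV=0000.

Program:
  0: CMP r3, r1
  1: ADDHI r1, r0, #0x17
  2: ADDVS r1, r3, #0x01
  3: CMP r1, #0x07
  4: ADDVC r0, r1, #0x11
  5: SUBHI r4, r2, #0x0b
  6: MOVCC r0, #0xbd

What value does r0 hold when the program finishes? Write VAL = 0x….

[0] flags=0010 → (cmp)
[1] flags=0010 HI?T → r1=0xf0
[2] flags=0010 VS?F → skip
[3] flags=1010 → (cmp)
[4] flags=1010 VC?T → r0=0x01
[5] flags=1010 HI?T → r4=0x46
[6] flags=1010 CC?F → skip

VAL = 0x01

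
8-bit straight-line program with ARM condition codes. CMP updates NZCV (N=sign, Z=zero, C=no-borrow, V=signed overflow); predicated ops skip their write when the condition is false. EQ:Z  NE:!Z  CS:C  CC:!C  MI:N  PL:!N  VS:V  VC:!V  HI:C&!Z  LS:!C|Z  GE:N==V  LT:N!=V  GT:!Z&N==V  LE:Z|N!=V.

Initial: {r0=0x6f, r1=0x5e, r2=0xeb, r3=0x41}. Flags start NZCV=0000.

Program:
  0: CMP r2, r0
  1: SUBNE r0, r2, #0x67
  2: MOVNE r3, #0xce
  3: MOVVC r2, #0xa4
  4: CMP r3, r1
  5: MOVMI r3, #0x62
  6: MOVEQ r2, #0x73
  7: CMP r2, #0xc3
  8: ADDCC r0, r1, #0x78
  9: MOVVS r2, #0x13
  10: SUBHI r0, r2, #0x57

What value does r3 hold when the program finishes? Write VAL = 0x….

0: ✓ CMP  NZCV=0011
1: ✓ SUBNE  r0←0x84
2: ✓ MOVNE  r3←0xce
3: · MOVVC
4: ✓ CMP  NZCV=0011
5: · MOVMI
6: · MOVEQ
7: ✓ CMP  NZCV=0010
8: · ADDCC
9: · MOVVS
10: ✓ SUBHI  r0←0x94

VAL = 0xce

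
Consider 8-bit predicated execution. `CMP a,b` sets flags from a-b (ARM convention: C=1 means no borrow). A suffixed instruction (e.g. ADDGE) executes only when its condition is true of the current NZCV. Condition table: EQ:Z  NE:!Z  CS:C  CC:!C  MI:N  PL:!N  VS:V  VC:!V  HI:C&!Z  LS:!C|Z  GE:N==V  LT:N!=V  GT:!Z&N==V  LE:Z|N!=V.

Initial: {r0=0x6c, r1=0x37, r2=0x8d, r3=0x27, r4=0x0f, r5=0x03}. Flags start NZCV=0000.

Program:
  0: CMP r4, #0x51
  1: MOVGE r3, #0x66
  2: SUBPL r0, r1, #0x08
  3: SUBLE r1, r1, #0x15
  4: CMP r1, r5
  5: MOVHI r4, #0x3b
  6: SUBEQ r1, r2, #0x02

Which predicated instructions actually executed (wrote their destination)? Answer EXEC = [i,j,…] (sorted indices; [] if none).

0: ✓ CMP  NZCV=1000
1: · MOVGE
2: · SUBPL
3: ✓ SUBLE  r1←0x22
4: ✓ CMP  NZCV=0010
5: ✓ MOVHI  r4←0x3b
6: · SUBEQ

EXEC = [3,5]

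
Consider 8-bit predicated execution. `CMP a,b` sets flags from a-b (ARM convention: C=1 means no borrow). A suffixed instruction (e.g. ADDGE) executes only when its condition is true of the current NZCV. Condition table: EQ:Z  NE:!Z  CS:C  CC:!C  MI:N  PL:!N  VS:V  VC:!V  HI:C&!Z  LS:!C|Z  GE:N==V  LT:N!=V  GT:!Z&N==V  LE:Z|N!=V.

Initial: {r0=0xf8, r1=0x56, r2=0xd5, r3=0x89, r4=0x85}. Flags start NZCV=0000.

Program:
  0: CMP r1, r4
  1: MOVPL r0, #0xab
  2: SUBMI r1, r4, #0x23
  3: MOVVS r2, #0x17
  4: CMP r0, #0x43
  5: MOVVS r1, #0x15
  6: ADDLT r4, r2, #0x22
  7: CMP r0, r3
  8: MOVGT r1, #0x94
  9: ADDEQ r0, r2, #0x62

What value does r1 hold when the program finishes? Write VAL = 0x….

VAL = 0x94

[0] flags=1001 → (cmp)
[1] flags=1001 PL?F → skip
[2] flags=1001 MI?T → r1=0x62
[3] flags=1001 VS?T → r2=0x17
[4] flags=1010 → (cmp)
[5] flags=1010 VS?F → skip
[6] flags=1010 LT?T → r4=0x39
[7] flags=0010 → (cmp)
[8] flags=0010 GT?T → r1=0x94
[9] flags=0010 EQ?F → skip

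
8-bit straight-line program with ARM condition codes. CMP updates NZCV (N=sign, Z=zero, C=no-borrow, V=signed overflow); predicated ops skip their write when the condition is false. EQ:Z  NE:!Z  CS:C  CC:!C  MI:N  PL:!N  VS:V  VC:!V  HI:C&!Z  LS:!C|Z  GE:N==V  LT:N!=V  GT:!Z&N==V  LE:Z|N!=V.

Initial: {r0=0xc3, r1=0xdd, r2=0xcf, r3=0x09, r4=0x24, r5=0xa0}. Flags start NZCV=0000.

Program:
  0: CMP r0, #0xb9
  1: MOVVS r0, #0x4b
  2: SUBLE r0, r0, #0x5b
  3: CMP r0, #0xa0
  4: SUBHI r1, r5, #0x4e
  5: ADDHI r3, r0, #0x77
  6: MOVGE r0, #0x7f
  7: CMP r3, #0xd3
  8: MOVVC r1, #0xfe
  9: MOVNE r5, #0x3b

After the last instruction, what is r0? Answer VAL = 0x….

VAL = 0x7f

0: ✓ CMP  NZCV=0010
1: · MOVVS
2: · SUBLE
3: ✓ CMP  NZCV=0010
4: ✓ SUBHI  r1←0x52
5: ✓ ADDHI  r3←0x3a
6: ✓ MOVGE  r0←0x7f
7: ✓ CMP  NZCV=0000
8: ✓ MOVVC  r1←0xfe
9: ✓ MOVNE  r5←0x3b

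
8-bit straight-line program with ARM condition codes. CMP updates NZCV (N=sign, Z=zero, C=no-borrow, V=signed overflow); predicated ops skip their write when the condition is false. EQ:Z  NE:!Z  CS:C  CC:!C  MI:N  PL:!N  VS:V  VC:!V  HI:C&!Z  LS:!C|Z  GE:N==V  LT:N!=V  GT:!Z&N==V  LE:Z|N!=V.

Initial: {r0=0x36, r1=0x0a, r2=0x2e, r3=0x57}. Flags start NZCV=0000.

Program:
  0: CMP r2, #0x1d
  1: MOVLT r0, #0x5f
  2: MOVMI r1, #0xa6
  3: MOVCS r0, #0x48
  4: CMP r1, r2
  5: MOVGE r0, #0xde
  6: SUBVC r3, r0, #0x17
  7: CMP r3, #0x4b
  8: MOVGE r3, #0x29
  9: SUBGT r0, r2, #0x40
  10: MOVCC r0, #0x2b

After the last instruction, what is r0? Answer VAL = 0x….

[0] flags=0010 → (cmp)
[1] flags=0010 LT?F → skip
[2] flags=0010 MI?F → skip
[3] flags=0010 CS?T → r0=0x48
[4] flags=1000 → (cmp)
[5] flags=1000 GE?F → skip
[6] flags=1000 VC?T → r3=0x31
[7] flags=1000 → (cmp)
[8] flags=1000 GE?F → skip
[9] flags=1000 GT?F → skip
[10] flags=1000 CC?T → r0=0x2b

VAL = 0x2b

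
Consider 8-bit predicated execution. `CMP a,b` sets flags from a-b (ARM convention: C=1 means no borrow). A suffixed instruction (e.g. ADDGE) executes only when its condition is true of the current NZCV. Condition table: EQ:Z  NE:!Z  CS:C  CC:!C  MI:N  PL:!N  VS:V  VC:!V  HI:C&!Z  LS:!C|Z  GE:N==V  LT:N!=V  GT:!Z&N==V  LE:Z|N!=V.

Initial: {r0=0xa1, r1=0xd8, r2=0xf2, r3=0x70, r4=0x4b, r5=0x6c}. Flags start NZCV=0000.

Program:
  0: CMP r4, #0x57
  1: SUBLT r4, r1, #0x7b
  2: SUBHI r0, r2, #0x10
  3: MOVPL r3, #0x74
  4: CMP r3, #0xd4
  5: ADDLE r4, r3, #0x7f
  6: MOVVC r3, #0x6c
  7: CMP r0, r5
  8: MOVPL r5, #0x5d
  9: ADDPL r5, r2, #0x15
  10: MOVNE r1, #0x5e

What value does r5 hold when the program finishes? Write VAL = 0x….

0: ✓ CMP  NZCV=1000
1: ✓ SUBLT  r4←0x5d
2: · SUBHI
3: · MOVPL
4: ✓ CMP  NZCV=1001
5: · ADDLE
6: · MOVVC
7: ✓ CMP  NZCV=0011
8: ✓ MOVPL  r5←0x5d
9: ✓ ADDPL  r5←0x07
10: ✓ MOVNE  r1←0x5e

VAL = 0x07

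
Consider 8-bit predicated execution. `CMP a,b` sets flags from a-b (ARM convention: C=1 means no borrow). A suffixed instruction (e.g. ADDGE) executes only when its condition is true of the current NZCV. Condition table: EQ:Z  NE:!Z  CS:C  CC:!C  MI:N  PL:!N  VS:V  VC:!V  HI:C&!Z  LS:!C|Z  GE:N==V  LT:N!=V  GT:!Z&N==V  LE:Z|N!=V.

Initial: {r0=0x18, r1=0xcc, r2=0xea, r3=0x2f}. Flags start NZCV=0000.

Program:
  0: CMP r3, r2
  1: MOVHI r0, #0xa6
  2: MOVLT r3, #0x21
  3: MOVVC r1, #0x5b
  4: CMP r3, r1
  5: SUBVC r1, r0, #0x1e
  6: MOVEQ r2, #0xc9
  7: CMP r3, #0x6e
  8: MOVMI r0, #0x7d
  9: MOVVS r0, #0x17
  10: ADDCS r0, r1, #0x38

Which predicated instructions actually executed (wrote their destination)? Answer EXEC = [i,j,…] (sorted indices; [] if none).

EXEC = [3,5,8]

[0] flags=0000 → (cmp)
[1] flags=0000 HI?F → skip
[2] flags=0000 LT?F → skip
[3] flags=0000 VC?T → r1=0x5b
[4] flags=1000 → (cmp)
[5] flags=1000 VC?T → r1=0xfa
[6] flags=1000 EQ?F → skip
[7] flags=1000 → (cmp)
[8] flags=1000 MI?T → r0=0x7d
[9] flags=1000 VS?F → skip
[10] flags=1000 CS?F → skip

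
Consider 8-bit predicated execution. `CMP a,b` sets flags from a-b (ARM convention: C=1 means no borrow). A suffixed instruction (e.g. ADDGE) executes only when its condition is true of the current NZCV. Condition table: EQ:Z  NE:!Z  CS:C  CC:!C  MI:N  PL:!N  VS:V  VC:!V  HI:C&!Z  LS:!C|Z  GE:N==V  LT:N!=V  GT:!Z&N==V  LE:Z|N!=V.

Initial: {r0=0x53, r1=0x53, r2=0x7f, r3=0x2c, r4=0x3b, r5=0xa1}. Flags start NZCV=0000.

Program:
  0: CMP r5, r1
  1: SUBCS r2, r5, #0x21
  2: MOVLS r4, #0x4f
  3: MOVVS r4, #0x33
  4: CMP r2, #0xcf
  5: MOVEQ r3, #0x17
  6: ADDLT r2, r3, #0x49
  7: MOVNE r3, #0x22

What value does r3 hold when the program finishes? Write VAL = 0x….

VAL = 0x22

0: ✓ CMP  NZCV=0011
1: ✓ SUBCS  r2←0x80
2: · MOVLS
3: ✓ MOVVS  r4←0x33
4: ✓ CMP  NZCV=1000
5: · MOVEQ
6: ✓ ADDLT  r2←0x75
7: ✓ MOVNE  r3←0x22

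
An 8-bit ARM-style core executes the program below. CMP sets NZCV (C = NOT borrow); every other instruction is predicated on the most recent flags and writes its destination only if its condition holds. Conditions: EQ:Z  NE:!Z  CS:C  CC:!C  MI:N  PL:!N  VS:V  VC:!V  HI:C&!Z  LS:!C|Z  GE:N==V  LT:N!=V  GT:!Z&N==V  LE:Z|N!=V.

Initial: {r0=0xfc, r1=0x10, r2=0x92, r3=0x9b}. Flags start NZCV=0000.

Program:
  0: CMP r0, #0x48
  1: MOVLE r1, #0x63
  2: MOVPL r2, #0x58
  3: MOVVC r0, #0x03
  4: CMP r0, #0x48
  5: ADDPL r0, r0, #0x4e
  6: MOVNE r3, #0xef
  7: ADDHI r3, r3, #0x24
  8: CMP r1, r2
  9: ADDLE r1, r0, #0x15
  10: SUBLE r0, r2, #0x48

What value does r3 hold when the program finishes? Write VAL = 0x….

VAL = 0xef

0: ✓ CMP  NZCV=1010
1: ✓ MOVLE  r1←0x63
2: · MOVPL
3: ✓ MOVVC  r0←0x03
4: ✓ CMP  NZCV=1000
5: · ADDPL
6: ✓ MOVNE  r3←0xef
7: · ADDHI
8: ✓ CMP  NZCV=1001
9: · ADDLE
10: · SUBLE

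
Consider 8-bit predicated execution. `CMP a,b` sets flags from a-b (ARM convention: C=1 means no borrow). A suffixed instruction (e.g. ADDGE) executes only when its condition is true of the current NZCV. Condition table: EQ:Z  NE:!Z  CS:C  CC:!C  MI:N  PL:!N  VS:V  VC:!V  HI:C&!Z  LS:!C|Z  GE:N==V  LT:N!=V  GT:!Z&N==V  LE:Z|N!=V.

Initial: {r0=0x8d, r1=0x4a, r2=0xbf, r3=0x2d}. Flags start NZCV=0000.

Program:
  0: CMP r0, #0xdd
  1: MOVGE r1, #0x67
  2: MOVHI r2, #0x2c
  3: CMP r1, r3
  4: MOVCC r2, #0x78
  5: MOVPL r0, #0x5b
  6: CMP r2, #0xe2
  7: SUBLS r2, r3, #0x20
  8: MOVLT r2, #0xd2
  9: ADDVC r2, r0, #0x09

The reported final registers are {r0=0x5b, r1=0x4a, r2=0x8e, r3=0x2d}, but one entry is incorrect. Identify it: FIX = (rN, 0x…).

FIX = (r2, 0x64)

0: ✓ CMP  NZCV=1000
1: · MOVGE
2: · MOVHI
3: ✓ CMP  NZCV=0010
4: · MOVCC
5: ✓ MOVPL  r0←0x5b
6: ✓ CMP  NZCV=1000
7: ✓ SUBLS  r2←0x0d
8: ✓ MOVLT  r2←0xd2
9: ✓ ADDVC  r2←0x64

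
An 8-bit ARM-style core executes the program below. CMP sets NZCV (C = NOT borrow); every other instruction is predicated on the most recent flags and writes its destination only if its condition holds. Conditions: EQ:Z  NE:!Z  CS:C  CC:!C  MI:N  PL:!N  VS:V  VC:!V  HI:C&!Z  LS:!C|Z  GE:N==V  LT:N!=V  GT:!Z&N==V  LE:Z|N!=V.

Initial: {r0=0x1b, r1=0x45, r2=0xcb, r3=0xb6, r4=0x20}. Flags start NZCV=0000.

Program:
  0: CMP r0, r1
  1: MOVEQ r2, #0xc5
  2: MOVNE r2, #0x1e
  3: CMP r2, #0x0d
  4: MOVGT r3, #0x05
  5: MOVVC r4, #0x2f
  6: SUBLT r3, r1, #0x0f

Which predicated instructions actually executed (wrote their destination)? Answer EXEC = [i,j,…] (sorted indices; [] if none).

EXEC = [2,4,5]

[0] flags=1000 → (cmp)
[1] flags=1000 EQ?F → skip
[2] flags=1000 NE?T → r2=0x1e
[3] flags=0010 → (cmp)
[4] flags=0010 GT?T → r3=0x05
[5] flags=0010 VC?T → r4=0x2f
[6] flags=0010 LT?F → skip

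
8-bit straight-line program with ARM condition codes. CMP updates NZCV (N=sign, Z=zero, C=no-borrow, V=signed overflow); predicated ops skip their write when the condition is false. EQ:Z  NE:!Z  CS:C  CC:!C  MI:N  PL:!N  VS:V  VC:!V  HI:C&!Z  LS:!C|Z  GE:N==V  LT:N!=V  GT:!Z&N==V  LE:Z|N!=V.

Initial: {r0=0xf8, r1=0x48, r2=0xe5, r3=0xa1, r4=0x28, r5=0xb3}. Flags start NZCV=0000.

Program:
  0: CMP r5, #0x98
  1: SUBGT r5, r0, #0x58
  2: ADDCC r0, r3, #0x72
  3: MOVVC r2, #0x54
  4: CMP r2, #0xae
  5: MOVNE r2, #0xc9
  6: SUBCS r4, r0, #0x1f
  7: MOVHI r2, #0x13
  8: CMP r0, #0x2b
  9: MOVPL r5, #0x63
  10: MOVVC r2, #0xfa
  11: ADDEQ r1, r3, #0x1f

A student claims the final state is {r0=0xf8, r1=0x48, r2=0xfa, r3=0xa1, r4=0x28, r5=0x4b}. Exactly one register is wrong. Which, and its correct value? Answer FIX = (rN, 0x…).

FIX = (r5, 0xa0)

[0] flags=0010 → (cmp)
[1] flags=0010 GT?T → r5=0xa0
[2] flags=0010 CC?F → skip
[3] flags=0010 VC?T → r2=0x54
[4] flags=1001 → (cmp)
[5] flags=1001 NE?T → r2=0xc9
[6] flags=1001 CS?F → skip
[7] flags=1001 HI?F → skip
[8] flags=1010 → (cmp)
[9] flags=1010 PL?F → skip
[10] flags=1010 VC?T → r2=0xfa
[11] flags=1010 EQ?F → skip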